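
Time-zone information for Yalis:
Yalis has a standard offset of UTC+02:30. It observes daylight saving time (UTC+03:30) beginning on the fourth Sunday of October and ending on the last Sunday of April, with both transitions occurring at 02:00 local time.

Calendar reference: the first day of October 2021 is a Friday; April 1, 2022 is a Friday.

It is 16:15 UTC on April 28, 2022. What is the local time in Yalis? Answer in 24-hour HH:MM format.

18:45

1 October 2021 is a Friday, so the first Sunday is October 3 and the fourth is October 24.
1 April 2022 is a Friday, so Sundays fall on 3, 10, 17, 24; the last is April 24.
At the standard offset (UTC+02:30), 16:15 UTC + 2h30m = 18:45 Yalis standard time.
The standard-time date in Yalis, April 28, 2022, is outside the daylight-saving period (24 October 2021 – 24 April 2022), so Yalis is on standard time, UTC+02:30.
16:15 UTC + 2h30m = 18:45 local.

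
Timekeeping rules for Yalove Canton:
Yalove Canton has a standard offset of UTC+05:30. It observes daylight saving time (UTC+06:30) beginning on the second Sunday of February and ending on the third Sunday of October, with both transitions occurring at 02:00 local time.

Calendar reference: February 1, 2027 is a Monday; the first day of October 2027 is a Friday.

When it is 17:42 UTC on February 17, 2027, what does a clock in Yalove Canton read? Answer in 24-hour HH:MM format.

1 February 2027 is a Monday, so the first Sunday is February 7 and the second is February 14.
1 October 2027 is a Friday, so the first Sunday is October 3 and the third is October 17.
At the standard offset (UTC+05:30), 17:42 UTC + 5h30m = 23:12 Yalove Canton standard time.
The standard-time date in Yalove Canton, February 17, 2027, falls between 14 February and 17 October, so daylight saving is in effect and Yalove Canton is at UTC+06:30.
17:42 UTC + 6h30m = 00:12 local (rolling into the next day, 18 February 2027).

00:12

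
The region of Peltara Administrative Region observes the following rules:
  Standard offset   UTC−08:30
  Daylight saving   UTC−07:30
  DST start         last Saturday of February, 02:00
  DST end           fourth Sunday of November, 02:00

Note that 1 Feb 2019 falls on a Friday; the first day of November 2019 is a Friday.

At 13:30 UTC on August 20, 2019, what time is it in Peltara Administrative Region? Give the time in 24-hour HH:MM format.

1 February 2019 is a Friday, so Saturdays fall on 2, 9, 16, 23; the last is February 23.
1 November 2019 is a Friday, so the first Sunday is November 3 and the fourth is November 24.
At the standard offset (UTC−08:30), 13:30 UTC − 8h30m = 05:00 Peltara Administrative Region standard time.
The standard-time date in Peltara Administrative Region, August 20, 2019, falls between 23 February and 24 November, so daylight saving is in effect and Peltara Administrative Region is at UTC−07:30.
13:30 UTC − 7h30m = 06:00 local.

06:00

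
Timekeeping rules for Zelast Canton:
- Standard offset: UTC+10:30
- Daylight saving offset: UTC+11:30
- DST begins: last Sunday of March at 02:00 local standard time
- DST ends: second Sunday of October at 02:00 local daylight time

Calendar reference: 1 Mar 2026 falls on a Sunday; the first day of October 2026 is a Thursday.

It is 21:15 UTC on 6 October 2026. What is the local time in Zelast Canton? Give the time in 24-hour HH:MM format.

08:45

1 March 2026 is a Sunday, so Sundays fall on 1, 8, 15, 22, 29; the last is March 29.
1 October 2026 is a Thursday, so the first Sunday is October 4 and the second is October 11.
At the standard offset (UTC+10:30), 21:15 UTC + 10h30m = 07:45 Zelast Canton standard time (rolling into the next day, 7 October 2026).
Daylight saving runs 29 March – 11 October; the standard-time date in Zelast Canton, 7 October 2026, is inside that window, so Zelast Canton is at UTC+11:30.
21:15 UTC + 11h30m = 08:45 local (rolling into the next day, 7 October 2026).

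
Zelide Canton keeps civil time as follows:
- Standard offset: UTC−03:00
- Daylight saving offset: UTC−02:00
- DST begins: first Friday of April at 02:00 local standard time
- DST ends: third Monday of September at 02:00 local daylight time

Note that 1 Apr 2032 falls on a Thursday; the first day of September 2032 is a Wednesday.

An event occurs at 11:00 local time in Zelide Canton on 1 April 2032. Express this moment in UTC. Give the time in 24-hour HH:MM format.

14:00

1 April 2032 is a Thursday, so the first Friday is April 2.
1 September 2032 is a Wednesday, so the first Monday is September 6 and the third is September 20.
1 April 2032 is outside the daylight-saving period (2 April – 20 September), so Zelide Canton is on standard time, UTC−03:00.
11:00 local + 3h = 14:00 UTC.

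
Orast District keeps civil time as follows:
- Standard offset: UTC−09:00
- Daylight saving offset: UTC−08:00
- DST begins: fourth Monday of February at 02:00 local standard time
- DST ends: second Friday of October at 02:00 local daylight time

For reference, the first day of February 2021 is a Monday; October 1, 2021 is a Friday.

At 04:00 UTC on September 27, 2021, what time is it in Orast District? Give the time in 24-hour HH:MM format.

20:00

1 February 2021 is a Monday, so the first Monday is February 1 and the fourth is February 22.
1 October 2021 is a Friday, so the first Friday is October 1 and the second is October 8.
At the standard offset (UTC−09:00), 04:00 UTC − 9h = 19:00 Orast District standard time (rolling into the previous day, 26 September 2021).
Daylight saving runs 22 February – 8 October; the standard-time date in Orast District, September 26, 2021, is inside that window, so Orast District is at UTC−08:00.
04:00 UTC − 8h = 20:00 local (rolling into the previous day, 26 September 2021).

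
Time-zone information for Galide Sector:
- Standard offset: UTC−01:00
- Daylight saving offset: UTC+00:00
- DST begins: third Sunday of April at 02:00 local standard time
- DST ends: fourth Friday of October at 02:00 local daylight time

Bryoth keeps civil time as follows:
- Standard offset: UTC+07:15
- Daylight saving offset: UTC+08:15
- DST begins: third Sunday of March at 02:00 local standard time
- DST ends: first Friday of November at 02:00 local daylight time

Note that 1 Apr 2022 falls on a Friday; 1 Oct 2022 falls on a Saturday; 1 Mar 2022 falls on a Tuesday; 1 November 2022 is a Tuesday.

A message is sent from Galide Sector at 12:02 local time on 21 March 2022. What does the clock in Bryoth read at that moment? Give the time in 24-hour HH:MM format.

21:17

1 April 2022 is a Friday, so the first Sunday is April 3 and the third is April 17.
1 October 2022 is a Saturday, so the first Friday is October 7 and the fourth is October 28.
21 March 2022 is outside the daylight-saving period (17 April – 28 October), so Galide Sector is on standard time, UTC−01:00.
12:02 Galide Sector + 1h = 13:02 UTC.
1 March 2022 is a Tuesday, so the first Sunday is March 6 and the third is March 20.
1 November 2022 is a Tuesday, so the first Friday is November 4.
At the standard offset (UTC+07:15), 13:02 UTC + 7h15m = 20:17 Bryoth standard time.
Daylight saving runs 20 March – 4 November; the standard-time date in Bryoth, 21 March 2022, is inside that window, so Bryoth is at UTC+08:15.
13:02 UTC + 8h15m = 21:17 Bryoth.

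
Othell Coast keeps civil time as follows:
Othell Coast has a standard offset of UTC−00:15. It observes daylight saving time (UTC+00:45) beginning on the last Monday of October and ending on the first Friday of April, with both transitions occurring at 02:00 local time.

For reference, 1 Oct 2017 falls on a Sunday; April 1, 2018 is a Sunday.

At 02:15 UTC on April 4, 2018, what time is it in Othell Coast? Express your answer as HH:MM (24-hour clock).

03:00

1 October 2017 is a Sunday, so Mondays fall on 2, 9, 16, 23, 30; the last is October 30.
1 April 2018 is a Sunday, so the first Friday is April 6.
At the standard offset (UTC−00:15), 02:15 UTC − 0h15m = 02:00 Othell Coast standard time.
The standard-time date in Othell Coast, April 4, 2018, falls between 30 October 2017 and 6 April 2018, so daylight saving is in effect and Othell Coast is at UTC+00:45.
02:15 UTC + 0h45m = 03:00 local.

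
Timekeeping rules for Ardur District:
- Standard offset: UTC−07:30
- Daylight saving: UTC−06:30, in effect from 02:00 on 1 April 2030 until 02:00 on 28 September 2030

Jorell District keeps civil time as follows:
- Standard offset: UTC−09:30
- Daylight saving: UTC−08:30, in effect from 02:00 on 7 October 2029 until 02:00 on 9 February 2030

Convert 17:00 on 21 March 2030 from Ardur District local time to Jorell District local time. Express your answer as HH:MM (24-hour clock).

21 March 2030 does not fall between 1 April and 28 September, so daylight saving is not in effect and Ardur District is at UTC−07:30.
17:00 Ardur District + 7h30m = 00:30 UTC (rolling into the next day, 22 March 2030).
At the standard offset (UTC−09:30), 00:30 UTC − 9h30m = 15:00 Jorell District standard time (rolling into the previous day, 21 March 2030).
The standard-time date in Jorell District, 21 March 2030, is outside the daylight-saving period (7 October 2029 – 9 February 2030), so Jorell District is on standard time, UTC−09:30.
00:30 UTC − 9h30m = 15:00 Jorell District (rolling into the previous day, 21 March 2030).

15:00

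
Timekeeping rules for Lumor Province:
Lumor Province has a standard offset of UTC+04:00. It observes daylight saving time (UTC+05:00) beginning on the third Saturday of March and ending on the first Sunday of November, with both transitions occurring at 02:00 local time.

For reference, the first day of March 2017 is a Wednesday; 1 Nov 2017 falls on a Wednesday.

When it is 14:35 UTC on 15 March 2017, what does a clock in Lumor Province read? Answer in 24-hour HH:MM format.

18:35

1 March 2017 is a Wednesday, so the first Saturday is March 4 and the third is March 18.
1 November 2017 is a Wednesday, so the first Sunday is November 5.
At the standard offset (UTC+04:00), 14:35 UTC + 4h = 18:35 Lumor Province standard time.
The standard-time date in Lumor Province, 15 March 2017, does not fall between 18 March and 5 November, so daylight saving is not in effect and Lumor Province is at UTC+04:00.
14:35 UTC + 4h = 18:35 local.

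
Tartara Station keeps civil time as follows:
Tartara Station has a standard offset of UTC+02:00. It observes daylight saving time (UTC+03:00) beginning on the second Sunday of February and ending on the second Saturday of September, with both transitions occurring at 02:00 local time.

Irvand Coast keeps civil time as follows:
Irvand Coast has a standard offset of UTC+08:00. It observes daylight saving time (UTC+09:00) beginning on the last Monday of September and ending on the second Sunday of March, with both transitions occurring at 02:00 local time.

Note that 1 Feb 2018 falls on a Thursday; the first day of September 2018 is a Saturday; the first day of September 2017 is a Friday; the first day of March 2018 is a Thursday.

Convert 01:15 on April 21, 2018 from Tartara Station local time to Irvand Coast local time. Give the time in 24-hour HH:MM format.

1 February 2018 is a Thursday, so the first Sunday is February 4 and the second is February 11.
1 September 2018 is a Saturday, so the first Saturday is September 1 and the second is September 8.
Daylight saving runs 11 February – 8 September; April 21, 2018 is inside that window, so Tartara Station is at UTC+03:00.
01:15 Tartara Station − 3h = 22:15 UTC (rolling into the previous day, 20 April 2018).
1 September 2017 is a Friday, so Mondays fall on 4, 11, 18, 25; the last is September 25.
1 March 2018 is a Thursday, so the first Sunday is March 4 and the second is March 11.
At the standard offset (UTC+08:00), 22:15 UTC + 8h = 06:15 Irvand Coast standard time (rolling into the next day, 21 April 2018).
The standard-time date in Irvand Coast, April 21, 2018, does not fall between 25 September 2017 and 11 March 2018, so daylight saving is not in effect and Irvand Coast is at UTC+08:00.
22:15 UTC + 8h = 06:15 Irvand Coast (rolling into the next day, 21 April 2018).

06:15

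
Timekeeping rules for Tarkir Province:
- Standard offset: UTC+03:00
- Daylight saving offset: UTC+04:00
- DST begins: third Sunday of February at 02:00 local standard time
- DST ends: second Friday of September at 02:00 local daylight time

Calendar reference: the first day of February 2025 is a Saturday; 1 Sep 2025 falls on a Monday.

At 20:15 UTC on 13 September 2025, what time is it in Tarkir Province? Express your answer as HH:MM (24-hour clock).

23:15

1 February 2025 is a Saturday, so the first Sunday is February 2 and the third is February 16.
1 September 2025 is a Monday, so the first Friday is September 5 and the second is September 12.
At the standard offset (UTC+03:00), 20:15 UTC + 3h = 23:15 Tarkir Province standard time.
The standard-time date in Tarkir Province, 13 September 2025, is outside the daylight-saving period (16 February – 12 September), so Tarkir Province is on standard time, UTC+03:00.
20:15 UTC + 3h = 23:15 local.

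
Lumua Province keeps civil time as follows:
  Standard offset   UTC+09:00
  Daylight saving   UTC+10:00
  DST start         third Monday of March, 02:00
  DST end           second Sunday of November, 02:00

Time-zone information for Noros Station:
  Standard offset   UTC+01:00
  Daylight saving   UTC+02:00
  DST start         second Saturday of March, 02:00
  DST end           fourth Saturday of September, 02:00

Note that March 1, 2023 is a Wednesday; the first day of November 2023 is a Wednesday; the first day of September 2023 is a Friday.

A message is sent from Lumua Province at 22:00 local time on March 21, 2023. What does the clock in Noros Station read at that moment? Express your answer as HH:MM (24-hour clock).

14:00

1 March 2023 is a Wednesday, so the first Monday is March 6 and the third is March 20.
1 November 2023 is a Wednesday, so the first Sunday is November 5 and the second is November 12.
March 21, 2023 falls between 20 March and 12 November, so daylight saving is in effect and Lumua Province is at UTC+10:00.
22:00 Lumua Province − 10h = 12:00 UTC.
1 March 2023 is a Wednesday, so the first Saturday is March 4 and the second is March 11.
1 September 2023 is a Friday, so the first Saturday is September 2 and the fourth is September 23.
At the standard offset (UTC+01:00), 12:00 UTC + 1h = 13:00 Noros Station standard time.
Daylight saving runs 11 March – 23 September; the standard-time date in Noros Station, March 21, 2023, is inside that window, so Noros Station is at UTC+02:00.
12:00 UTC + 2h = 14:00 Noros Station.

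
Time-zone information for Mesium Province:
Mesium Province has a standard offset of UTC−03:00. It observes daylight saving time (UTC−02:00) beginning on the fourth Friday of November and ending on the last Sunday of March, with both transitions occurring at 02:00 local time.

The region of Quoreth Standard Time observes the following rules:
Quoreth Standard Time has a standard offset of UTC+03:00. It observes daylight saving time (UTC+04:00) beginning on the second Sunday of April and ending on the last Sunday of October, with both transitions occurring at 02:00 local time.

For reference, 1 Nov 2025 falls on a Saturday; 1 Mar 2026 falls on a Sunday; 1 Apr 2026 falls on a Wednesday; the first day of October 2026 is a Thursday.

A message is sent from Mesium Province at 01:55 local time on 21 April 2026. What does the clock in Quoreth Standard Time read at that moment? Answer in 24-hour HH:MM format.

1 November 2025 is a Saturday, so the first Friday is November 7 and the fourth is November 28.
1 March 2026 is a Sunday, so Sundays fall on 1, 8, 15, 22, 29; the last is March 29.
Daylight saving runs 28 November 2025 – 29 March 2026; 21 April 2026 is outside that window, so Mesium Province is on standard time at UTC−03:00.
01:55 Mesium Province + 3h = 04:55 UTC.
1 April 2026 is a Wednesday, so the first Sunday is April 5 and the second is April 12.
1 October 2026 is a Thursday, so Sundays fall on 4, 11, 18, 25; the last is October 25.
At the standard offset (UTC+03:00), 04:55 UTC + 3h = 07:55 Quoreth Standard Time standard time.
The standard-time date in Quoreth Standard Time, 21 April 2026, lies within the daylight-saving period (12 April – 25 October), so Quoreth Standard Time is on daylight time, UTC+04:00.
04:55 UTC + 4h = 08:55 Quoreth Standard Time.

08:55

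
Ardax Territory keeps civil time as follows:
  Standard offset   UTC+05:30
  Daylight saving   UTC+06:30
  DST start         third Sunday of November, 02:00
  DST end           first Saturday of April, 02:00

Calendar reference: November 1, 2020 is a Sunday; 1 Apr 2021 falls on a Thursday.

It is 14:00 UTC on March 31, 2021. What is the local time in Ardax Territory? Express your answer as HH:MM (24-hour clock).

20:30

1 November 2020 is a Sunday, so the first Sunday is November 1 and the third is November 15.
1 April 2021 is a Thursday, so the first Saturday is April 3.
At the standard offset (UTC+05:30), 14:00 UTC + 5h30m = 19:30 Ardax Territory standard time.
The standard-time date in Ardax Territory, March 31, 2021, lies within the daylight-saving period (15 November 2020 – 3 April 2021), so Ardax Territory is on daylight time, UTC+06:30.
14:00 UTC + 6h30m = 20:30 local.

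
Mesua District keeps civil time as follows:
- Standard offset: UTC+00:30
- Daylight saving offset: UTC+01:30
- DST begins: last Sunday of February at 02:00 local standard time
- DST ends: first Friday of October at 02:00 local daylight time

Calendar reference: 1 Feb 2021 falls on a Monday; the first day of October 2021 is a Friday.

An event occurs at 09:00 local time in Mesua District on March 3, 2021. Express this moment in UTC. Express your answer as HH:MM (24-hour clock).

1 February 2021 is a Monday, so Sundays fall on 7, 14, 21, 28; the last is February 28.
1 October 2021 is a Friday, so the first Friday is October 1.
March 3, 2021 falls between 28 February and 1 October, so daylight saving is in effect and Mesua District is at UTC+01:30.
09:00 local − 1h30m = 07:30 UTC.

07:30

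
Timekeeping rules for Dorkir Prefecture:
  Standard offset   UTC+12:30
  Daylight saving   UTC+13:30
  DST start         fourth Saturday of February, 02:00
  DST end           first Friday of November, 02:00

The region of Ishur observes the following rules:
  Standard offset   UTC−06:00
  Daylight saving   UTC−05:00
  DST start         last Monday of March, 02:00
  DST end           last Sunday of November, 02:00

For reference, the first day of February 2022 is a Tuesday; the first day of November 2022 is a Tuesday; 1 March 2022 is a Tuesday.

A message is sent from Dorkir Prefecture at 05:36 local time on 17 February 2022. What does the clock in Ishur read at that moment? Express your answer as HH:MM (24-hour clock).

1 February 2022 is a Tuesday, so the first Saturday is February 5 and the fourth is February 26.
1 November 2022 is a Tuesday, so the first Friday is November 4.
17 February 2022 is outside the daylight-saving period (26 February – 4 November), so Dorkir Prefecture is on standard time, UTC+12:30.
05:36 Dorkir Prefecture − 12h30m = 17:06 UTC (rolling into the previous day, 16 February 2022).
1 March 2022 is a Tuesday, so Mondays fall on 7, 14, 21, 28; the last is March 28.
1 November 2022 is a Tuesday, so Sundays fall on 6, 13, 20, 27; the last is November 27.
At the standard offset (UTC−06:00), 17:06 UTC − 6h = 11:06 Ishur standard time.
The standard-time date in Ishur, 16 February 2022, is outside the daylight-saving period (28 March – 27 November), so Ishur is on standard time, UTC−06:00.
17:06 UTC − 6h = 11:06 Ishur.

11:06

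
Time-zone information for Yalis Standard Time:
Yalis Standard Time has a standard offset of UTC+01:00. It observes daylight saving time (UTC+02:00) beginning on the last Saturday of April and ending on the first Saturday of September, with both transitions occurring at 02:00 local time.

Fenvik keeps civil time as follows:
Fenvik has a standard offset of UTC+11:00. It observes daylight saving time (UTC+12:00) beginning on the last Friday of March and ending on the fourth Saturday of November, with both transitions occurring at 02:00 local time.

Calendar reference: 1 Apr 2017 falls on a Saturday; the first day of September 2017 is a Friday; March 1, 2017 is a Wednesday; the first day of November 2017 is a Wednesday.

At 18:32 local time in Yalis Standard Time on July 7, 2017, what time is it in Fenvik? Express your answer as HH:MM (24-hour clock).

04:32

1 April 2017 is a Saturday, so Saturdays fall on 1, 8, 15, 22, 29; the last is April 29.
1 September 2017 is a Friday, so the first Saturday is September 2.
Daylight saving runs 29 April – 2 September; July 7, 2017 is inside that window, so Yalis Standard Time is at UTC+02:00.
18:32 Yalis Standard Time − 2h = 16:32 UTC.
1 March 2017 is a Wednesday, so Fridays fall on 3, 10, 17, 24, 31; the last is March 31.
1 November 2017 is a Wednesday, so the first Saturday is November 4 and the fourth is November 25.
At the standard offset (UTC+11:00), 16:32 UTC + 11h = 03:32 Fenvik standard time (rolling into the next day, 8 July 2017).
The standard-time date in Fenvik, July 8, 2017, falls between 31 March and 25 November, so daylight saving is in effect and Fenvik is at UTC+12:00.
16:32 UTC + 12h = 04:32 Fenvik (rolling into the next day, 8 July 2017).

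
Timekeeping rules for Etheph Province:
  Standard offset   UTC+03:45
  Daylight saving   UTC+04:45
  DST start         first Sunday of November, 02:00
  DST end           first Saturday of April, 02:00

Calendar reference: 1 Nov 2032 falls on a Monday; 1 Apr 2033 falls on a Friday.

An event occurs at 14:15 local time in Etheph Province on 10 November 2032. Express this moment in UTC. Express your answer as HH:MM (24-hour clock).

1 November 2032 is a Monday, so the first Sunday is November 7.
1 April 2033 is a Friday, so the first Saturday is April 2.
10 November 2032 lies within the daylight-saving period (7 November 2032 – 2 April 2033), so Etheph Province is on daylight time, UTC+04:45.
14:15 local − 4h45m = 09:30 UTC.

09:30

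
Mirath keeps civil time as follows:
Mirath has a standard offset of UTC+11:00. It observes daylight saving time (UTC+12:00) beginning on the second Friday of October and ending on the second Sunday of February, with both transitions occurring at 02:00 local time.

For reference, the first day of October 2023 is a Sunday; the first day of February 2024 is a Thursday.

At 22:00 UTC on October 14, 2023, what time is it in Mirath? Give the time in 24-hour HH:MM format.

10:00

1 October 2023 is a Sunday, so the first Friday is October 6 and the second is October 13.
1 February 2024 is a Thursday, so the first Sunday is February 4 and the second is February 11.
At the standard offset (UTC+11:00), 22:00 UTC + 11h = 09:00 Mirath standard time (rolling into the next day, 15 October 2023).
The standard-time date in Mirath, October 15, 2023, falls between 13 October 2023 and 11 February 2024, so daylight saving is in effect and Mirath is at UTC+12:00.
22:00 UTC + 12h = 10:00 local (rolling into the next day, 15 October 2023).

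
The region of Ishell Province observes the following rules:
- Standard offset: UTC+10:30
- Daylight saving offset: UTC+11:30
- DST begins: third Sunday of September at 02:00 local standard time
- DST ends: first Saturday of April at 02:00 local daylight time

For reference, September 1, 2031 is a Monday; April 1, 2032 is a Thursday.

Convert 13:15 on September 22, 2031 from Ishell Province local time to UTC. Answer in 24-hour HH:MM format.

1 September 2031 is a Monday, so the first Sunday is September 7 and the third is September 21.
1 April 2032 is a Thursday, so the first Saturday is April 3.
September 22, 2031 falls between 21 September 2031 and 3 April 2032, so daylight saving is in effect and Ishell Province is at UTC+11:30.
13:15 local − 11h30m = 01:45 UTC.

01:45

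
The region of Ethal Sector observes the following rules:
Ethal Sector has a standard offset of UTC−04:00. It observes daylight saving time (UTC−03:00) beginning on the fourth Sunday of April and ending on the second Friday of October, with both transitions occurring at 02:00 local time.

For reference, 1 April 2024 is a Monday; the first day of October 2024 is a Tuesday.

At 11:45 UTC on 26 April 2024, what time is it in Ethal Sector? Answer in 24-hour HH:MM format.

1 April 2024 is a Monday, so the first Sunday is April 7 and the fourth is April 28.
1 October 2024 is a Tuesday, so the first Friday is October 4 and the second is October 11.
At the standard offset (UTC−04:00), 11:45 UTC − 4h = 07:45 Ethal Sector standard time.
The standard-time date in Ethal Sector, 26 April 2024, does not fall between 28 April and 11 October, so daylight saving is not in effect and Ethal Sector is at UTC−04:00.
11:45 UTC − 4h = 07:45 local.

07:45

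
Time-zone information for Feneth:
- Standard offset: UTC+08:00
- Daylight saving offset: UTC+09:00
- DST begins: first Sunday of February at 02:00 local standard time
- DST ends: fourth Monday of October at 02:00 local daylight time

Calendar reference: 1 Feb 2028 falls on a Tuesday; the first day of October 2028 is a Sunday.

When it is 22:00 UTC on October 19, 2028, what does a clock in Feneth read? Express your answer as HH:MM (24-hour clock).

1 February 2028 is a Tuesday, so the first Sunday is February 6.
1 October 2028 is a Sunday, so the first Monday is October 2 and the fourth is October 23.
At the standard offset (UTC+08:00), 22:00 UTC + 8h = 06:00 Feneth standard time (rolling into the next day, 20 October 2028).
Daylight saving runs 6 February – 23 October; the standard-time date in Feneth, October 20, 2028, is inside that window, so Feneth is at UTC+09:00.
22:00 UTC + 9h = 07:00 local (rolling into the next day, 20 October 2028).

07:00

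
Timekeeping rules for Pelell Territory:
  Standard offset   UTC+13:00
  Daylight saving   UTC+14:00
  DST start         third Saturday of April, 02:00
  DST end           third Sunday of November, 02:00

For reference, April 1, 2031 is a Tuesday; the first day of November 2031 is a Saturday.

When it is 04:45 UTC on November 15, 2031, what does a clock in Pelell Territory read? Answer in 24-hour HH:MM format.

1 April 2031 is a Tuesday, so the first Saturday is April 5 and the third is April 19.
1 November 2031 is a Saturday, so the first Sunday is November 2 and the third is November 16.
At the standard offset (UTC+13:00), 04:45 UTC + 13h = 17:45 Pelell Territory standard time.
Daylight saving runs 19 April – 16 November; the standard-time date in Pelell Territory, November 15, 2031, is inside that window, so Pelell Territory is at UTC+14:00.
04:45 UTC + 14h = 18:45 local.

18:45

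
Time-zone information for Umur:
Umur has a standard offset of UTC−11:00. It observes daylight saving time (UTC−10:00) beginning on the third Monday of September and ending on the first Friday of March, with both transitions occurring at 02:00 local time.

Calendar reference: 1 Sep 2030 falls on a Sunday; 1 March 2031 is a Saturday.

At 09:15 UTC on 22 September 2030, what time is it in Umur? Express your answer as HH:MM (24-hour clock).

1 September 2030 is a Sunday, so the first Monday is September 2 and the third is September 16.
1 March 2031 is a Saturday, so the first Friday is March 7.
At the standard offset (UTC−11:00), 09:15 UTC − 11h = 22:15 Umur standard time (rolling into the previous day, 21 September 2030).
The standard-time date in Umur, 21 September 2030, lies within the daylight-saving period (16 September 2030 – 7 March 2031), so Umur is on daylight time, UTC−10:00.
09:15 UTC − 10h = 23:15 local (rolling into the previous day, 21 September 2030).

23:15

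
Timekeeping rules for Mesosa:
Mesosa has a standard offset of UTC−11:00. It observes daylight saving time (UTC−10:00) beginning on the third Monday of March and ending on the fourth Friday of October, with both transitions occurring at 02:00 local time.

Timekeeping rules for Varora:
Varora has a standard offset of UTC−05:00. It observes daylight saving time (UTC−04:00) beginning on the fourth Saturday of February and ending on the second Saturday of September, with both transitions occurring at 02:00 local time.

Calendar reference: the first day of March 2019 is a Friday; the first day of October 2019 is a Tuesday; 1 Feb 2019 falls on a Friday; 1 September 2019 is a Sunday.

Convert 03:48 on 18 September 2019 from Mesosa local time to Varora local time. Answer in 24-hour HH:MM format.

1 March 2019 is a Friday, so the first Monday is March 4 and the third is March 18.
1 October 2019 is a Tuesday, so the first Friday is October 4 and the fourth is October 25.
Daylight saving runs 18 March – 25 October; 18 September 2019 is inside that window, so Mesosa is at UTC−10:00.
03:48 Mesosa + 10h = 13:48 UTC.
1 February 2019 is a Friday, so the first Saturday is February 2 and the fourth is February 23.
1 September 2019 is a Sunday, so the first Saturday is September 7 and the second is September 14.
At the standard offset (UTC−05:00), 13:48 UTC − 5h = 08:48 Varora standard time.
The standard-time date in Varora, 18 September 2019, does not fall between 23 February and 14 September, so daylight saving is not in effect and Varora is at UTC−05:00.
13:48 UTC − 5h = 08:48 Varora.

08:48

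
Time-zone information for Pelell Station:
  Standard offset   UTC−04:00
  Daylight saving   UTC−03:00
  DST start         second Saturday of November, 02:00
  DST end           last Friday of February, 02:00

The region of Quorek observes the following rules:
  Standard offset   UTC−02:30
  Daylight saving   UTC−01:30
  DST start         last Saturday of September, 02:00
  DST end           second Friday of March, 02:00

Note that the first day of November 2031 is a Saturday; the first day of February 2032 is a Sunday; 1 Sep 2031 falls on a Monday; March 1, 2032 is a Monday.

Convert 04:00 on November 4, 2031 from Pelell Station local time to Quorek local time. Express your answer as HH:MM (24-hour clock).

06:30

1 November 2031 is a Saturday, so the first Saturday is November 1 and the second is November 8.
1 February 2032 is a Sunday, so Fridays fall on 6, 13, 20, 27; the last is February 27.
Daylight saving runs 8 November 2031 – 27 February 2032; November 4, 2031 is outside that window, so Pelell Station is on standard time at UTC−04:00.
04:00 Pelell Station + 4h = 08:00 UTC.
1 September 2031 is a Monday, so Saturdays fall on 6, 13, 20, 27; the last is September 27.
1 March 2032 is a Monday, so the first Friday is March 5 and the second is March 12.
At the standard offset (UTC−02:30), 08:00 UTC − 2h30m = 05:30 Quorek standard time.
The standard-time date in Quorek, November 4, 2031, lies within the daylight-saving period (27 September 2031 – 12 March 2032), so Quorek is on daylight time, UTC−01:30.
08:00 UTC − 1h30m = 06:30 Quorek.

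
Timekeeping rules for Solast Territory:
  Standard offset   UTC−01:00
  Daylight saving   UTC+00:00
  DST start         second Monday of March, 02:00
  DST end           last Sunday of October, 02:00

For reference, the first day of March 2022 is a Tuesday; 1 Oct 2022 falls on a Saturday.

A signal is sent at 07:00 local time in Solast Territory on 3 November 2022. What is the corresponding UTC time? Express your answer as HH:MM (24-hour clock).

1 March 2022 is a Tuesday, so the first Monday is March 7 and the second is March 14.
1 October 2022 is a Saturday, so Sundays fall on 2, 9, 16, 23, 30; the last is October 30.
3 November 2022 does not fall between 14 March and 30 October, so daylight saving is not in effect and Solast Territory is at UTC−01:00.
07:00 local + 1h = 08:00 UTC.

08:00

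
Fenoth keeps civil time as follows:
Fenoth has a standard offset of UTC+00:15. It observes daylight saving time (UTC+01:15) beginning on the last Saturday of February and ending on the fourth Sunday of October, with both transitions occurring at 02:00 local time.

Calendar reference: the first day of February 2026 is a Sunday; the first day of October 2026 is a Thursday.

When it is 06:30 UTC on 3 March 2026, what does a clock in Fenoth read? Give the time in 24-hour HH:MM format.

1 February 2026 is a Sunday, so Saturdays fall on 7, 14, 21, 28; the last is February 28.
1 October 2026 is a Thursday, so the first Sunday is October 4 and the fourth is October 25.
At the standard offset (UTC+00:15), 06:30 UTC + 0h15m = 06:45 Fenoth standard time.
The standard-time date in Fenoth, 3 March 2026, falls between 28 February and 25 October, so daylight saving is in effect and Fenoth is at UTC+01:15.
06:30 UTC + 1h15m = 07:45 local.

07:45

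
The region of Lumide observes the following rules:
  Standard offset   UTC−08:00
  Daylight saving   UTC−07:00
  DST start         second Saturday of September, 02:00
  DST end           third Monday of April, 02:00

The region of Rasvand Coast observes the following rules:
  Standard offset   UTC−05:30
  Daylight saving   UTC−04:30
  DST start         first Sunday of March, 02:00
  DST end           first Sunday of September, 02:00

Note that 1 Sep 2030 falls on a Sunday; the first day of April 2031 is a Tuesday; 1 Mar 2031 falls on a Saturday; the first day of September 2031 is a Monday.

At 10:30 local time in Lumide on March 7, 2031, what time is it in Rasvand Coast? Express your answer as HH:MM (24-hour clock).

13:00

1 September 2030 is a Sunday, so the first Saturday is September 7 and the second is September 14.
1 April 2031 is a Tuesday, so the first Monday is April 7 and the third is April 21.
March 7, 2031 falls between 14 September 2030 and 21 April 2031, so daylight saving is in effect and Lumide is at UTC−07:00.
10:30 Lumide + 7h = 17:30 UTC.
1 March 2031 is a Saturday, so the first Sunday is March 2.
1 September 2031 is a Monday, so the first Sunday is September 7.
At the standard offset (UTC−05:30), 17:30 UTC − 5h30m = 12:00 Rasvand Coast standard time.
The standard-time date in Rasvand Coast, March 7, 2031, lies within the daylight-saving period (2 March – 7 September), so Rasvand Coast is on daylight time, UTC−04:30.
17:30 UTC − 4h30m = 13:00 Rasvand Coast.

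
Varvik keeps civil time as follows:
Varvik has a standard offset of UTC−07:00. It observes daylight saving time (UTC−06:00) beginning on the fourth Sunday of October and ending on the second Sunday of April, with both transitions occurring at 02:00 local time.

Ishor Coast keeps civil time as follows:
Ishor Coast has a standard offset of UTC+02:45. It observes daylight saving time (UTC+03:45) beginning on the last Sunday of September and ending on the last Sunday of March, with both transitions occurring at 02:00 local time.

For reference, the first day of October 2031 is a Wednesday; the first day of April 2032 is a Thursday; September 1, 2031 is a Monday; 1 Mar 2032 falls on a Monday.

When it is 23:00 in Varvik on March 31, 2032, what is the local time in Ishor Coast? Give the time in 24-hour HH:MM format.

07:45

1 October 2031 is a Wednesday, so the first Sunday is October 5 and the fourth is October 26.
1 April 2032 is a Thursday, so the first Sunday is April 4 and the second is April 11.
March 31, 2032 lies within the daylight-saving period (26 October 2031 – 11 April 2032), so Varvik is on daylight time, UTC−06:00.
23:00 Varvik + 6h = 05:00 UTC (rolling into the next day, 1 April 2032).
1 September 2031 is a Monday, so Sundays fall on 7, 14, 21, 28; the last is September 28.
1 March 2032 is a Monday, so Sundays fall on 7, 14, 21, 28; the last is March 28.
At the standard offset (UTC+02:45), 05:00 UTC + 2h45m = 07:45 Ishor Coast standard time.
Daylight saving runs 28 September 2031 – 28 March 2032; the standard-time date in Ishor Coast, April 1, 2032, is outside that window, so Ishor Coast is on standard time at UTC+02:45.
05:00 UTC + 2h45m = 07:45 Ishor Coast.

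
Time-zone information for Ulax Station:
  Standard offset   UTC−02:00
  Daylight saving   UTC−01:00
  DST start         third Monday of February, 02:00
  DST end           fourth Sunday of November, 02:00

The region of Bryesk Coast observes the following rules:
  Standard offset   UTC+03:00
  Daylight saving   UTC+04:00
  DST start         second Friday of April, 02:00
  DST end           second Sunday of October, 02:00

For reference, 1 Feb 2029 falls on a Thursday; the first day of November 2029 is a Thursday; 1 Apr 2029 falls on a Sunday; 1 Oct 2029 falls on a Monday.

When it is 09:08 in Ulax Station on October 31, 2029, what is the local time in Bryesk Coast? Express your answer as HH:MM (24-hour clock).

13:08

1 February 2029 is a Thursday, so the first Monday is February 5 and the third is February 19.
1 November 2029 is a Thursday, so the first Sunday is November 4 and the fourth is November 25.
October 31, 2029 falls between 19 February and 25 November, so daylight saving is in effect and Ulax Station is at UTC−01:00.
09:08 Ulax Station + 1h = 10:08 UTC.
1 April 2029 is a Sunday, so the first Friday is April 6 and the second is April 13.
1 October 2029 is a Monday, so the first Sunday is October 7 and the second is October 14.
At the standard offset (UTC+03:00), 10:08 UTC + 3h = 13:08 Bryesk Coast standard time.
The standard-time date in Bryesk Coast, October 31, 2029, is outside the daylight-saving period (13 April – 14 October), so Bryesk Coast is on standard time, UTC+03:00.
10:08 UTC + 3h = 13:08 Bryesk Coast.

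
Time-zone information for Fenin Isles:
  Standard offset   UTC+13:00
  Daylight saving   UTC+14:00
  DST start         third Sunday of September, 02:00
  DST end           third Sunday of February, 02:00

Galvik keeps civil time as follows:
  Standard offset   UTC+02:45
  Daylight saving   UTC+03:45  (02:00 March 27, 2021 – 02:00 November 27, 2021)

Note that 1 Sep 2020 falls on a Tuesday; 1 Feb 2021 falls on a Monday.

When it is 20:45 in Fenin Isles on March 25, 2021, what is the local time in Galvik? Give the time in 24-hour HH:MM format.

1 September 2020 is a Tuesday, so the first Sunday is September 6 and the third is September 20.
1 February 2021 is a Monday, so the first Sunday is February 7 and the third is February 21.
March 25, 2021 is outside the daylight-saving period (20 September 2020 – 21 February 2021), so Fenin Isles is on standard time, UTC+13:00.
20:45 Fenin Isles − 13h = 07:45 UTC.
At the standard offset (UTC+02:45), 07:45 UTC + 2h45m = 10:30 Galvik standard time.
The standard-time date in Galvik, March 25, 2021, does not fall between 27 March and 27 November, so daylight saving is not in effect and Galvik is at UTC+02:45.
07:45 UTC + 2h45m = 10:30 Galvik.

10:30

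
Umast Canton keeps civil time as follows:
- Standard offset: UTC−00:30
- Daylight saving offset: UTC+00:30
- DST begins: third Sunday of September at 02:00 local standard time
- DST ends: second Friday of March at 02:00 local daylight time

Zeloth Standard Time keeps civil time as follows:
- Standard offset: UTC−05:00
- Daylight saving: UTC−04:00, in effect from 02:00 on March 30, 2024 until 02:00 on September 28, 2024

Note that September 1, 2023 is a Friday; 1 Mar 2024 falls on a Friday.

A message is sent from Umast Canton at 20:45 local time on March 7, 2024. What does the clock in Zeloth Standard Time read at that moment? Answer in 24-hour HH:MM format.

15:15

1 September 2023 is a Friday, so the first Sunday is September 3 and the third is September 17.
1 March 2024 is a Friday, so the first Friday is March 1 and the second is March 8.
March 7, 2024 lies within the daylight-saving period (17 September 2023 – 8 March 2024), so Umast Canton is on daylight time, UTC+00:30.
20:45 Umast Canton − 0h30m = 20:15 UTC.
At the standard offset (UTC−05:00), 20:15 UTC − 5h = 15:15 Zeloth Standard Time standard time.
The standard-time date in Zeloth Standard Time, March 7, 2024, does not fall between 30 March and 28 September, so daylight saving is not in effect and Zeloth Standard Time is at UTC−05:00.
20:15 UTC − 5h = 15:15 Zeloth Standard Time.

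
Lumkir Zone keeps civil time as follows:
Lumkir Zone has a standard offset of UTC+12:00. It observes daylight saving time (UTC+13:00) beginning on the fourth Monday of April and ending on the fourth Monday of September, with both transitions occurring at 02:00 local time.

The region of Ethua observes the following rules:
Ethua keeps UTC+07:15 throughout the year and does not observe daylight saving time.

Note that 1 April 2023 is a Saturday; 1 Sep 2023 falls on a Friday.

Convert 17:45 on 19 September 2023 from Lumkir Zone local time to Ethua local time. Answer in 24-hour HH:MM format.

12:00

1 April 2023 is a Saturday, so the first Monday is April 3 and the fourth is April 24.
1 September 2023 is a Friday, so the first Monday is September 4 and the fourth is September 25.
19 September 2023 falls between 24 April and 25 September, so daylight saving is in effect and Lumkir Zone is at UTC+13:00.
17:45 Lumkir Zone − 13h = 04:45 UTC.
Ethua stays on UTC+07:15 all year.
04:45 UTC + 7h15m = 12:00 Ethua.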